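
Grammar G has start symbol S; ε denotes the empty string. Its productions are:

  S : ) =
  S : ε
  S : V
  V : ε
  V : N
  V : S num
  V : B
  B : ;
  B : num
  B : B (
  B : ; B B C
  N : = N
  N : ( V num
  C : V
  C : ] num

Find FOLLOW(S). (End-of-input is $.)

S is the start symbol, so $ ∈ FOLLOW(S).
In V : S num: add FIRST(num) = { num }.
Union: FOLLOW(S) = { $, num }.

{ $, num }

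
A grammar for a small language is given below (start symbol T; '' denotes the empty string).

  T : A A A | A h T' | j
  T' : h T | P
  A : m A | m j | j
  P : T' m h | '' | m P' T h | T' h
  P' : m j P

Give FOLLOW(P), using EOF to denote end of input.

In T' : P: P is at the end, add FOLLOW(T') = { EOF, h, m }.
In P' : m j P: P is at the end, add FOLLOW(P') = { j, m }.
Union: FOLLOW(P) = { EOF, h, j, m }.

{ EOF, h, j, m }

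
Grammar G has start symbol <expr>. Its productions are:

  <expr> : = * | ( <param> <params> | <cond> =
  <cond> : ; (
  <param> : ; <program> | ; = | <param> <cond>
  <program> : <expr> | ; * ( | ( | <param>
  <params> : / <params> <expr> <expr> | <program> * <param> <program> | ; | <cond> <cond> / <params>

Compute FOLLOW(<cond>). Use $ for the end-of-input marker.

{ $, (, *, /, ;, = }

In <expr> : <cond> =: add FIRST(=) = { = }.
In <param> : <param> <cond>: <cond> is at the end, add FOLLOW(<param>) = { $, (, *, /, ;, = }.
In <params> : <cond> <cond> / <params>: add FIRST(<cond> / <params>) = { ; }.
In <params> : <cond> <cond> / <params>: add FIRST(/ <params>) = { / }.
Union: FOLLOW(<cond>) = { $, (, *, /, ;, = }.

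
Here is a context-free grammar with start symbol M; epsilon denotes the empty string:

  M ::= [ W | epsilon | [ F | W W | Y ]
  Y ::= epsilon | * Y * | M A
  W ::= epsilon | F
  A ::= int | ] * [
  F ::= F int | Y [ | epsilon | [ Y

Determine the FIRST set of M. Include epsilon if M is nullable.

{ *, [, ], int, epsilon }

M ::= [ W contributes {[}.
M ::= epsilon contributes epsilon.
M ::= [ F contributes {[}.
From M ::= W W: W, W nullable, take FIRST(W) ∪ FIRST(W) = { *, [, ], int }; also epsilon since the whole RHS is nullable.
From M ::= Y ]: Y nullable, take FIRST(Y) ∪ {]} = { *, [, ], int }.
Union: FIRST(M) = { *, [, ], int, epsilon }.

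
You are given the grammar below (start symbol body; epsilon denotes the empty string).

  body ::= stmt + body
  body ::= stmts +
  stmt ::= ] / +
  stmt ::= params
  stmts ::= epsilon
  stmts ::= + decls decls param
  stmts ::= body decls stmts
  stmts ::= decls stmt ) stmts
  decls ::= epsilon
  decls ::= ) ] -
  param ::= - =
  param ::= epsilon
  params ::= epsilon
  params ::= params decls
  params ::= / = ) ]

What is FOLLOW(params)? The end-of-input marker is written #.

{ ), + }

In stmt ::= params: params is at the end, add FOLLOW(stmt) = { ), + }.
In params ::= params decls: add FIRST(decls)\{epsilon} = { ) }.
  Since decls is nullable, also add FOLLOW(params) = { ), + }.
Union: FOLLOW(params) = { ), + }.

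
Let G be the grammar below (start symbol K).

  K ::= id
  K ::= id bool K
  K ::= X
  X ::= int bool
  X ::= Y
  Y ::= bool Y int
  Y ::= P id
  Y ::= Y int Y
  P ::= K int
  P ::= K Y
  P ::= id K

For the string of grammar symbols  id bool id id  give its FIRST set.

{ id }

id is a terminal; add {id} and stop.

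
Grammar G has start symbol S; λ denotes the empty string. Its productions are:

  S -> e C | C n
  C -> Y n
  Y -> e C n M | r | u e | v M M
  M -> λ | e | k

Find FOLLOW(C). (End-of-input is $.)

In S -> e C: C is at the end, add FOLLOW(S) = { $ }.
In S -> C n: add FIRST(n) = { n }.
In Y -> e C n M: add FIRST(n M) = { n }.
Union: FOLLOW(C) = { $, n }.

{ $, n }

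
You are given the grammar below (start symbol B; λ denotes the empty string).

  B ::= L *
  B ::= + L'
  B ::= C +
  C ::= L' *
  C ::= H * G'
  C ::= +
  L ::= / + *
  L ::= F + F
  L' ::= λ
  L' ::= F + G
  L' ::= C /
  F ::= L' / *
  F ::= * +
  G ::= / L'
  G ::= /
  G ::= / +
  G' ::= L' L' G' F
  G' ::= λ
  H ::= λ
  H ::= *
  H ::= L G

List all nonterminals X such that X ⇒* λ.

{ G', H, L' }

Directly nullable (have an λ-production): L', G', H.
No other nonterminal has a production whose RHS symbols are all nullable.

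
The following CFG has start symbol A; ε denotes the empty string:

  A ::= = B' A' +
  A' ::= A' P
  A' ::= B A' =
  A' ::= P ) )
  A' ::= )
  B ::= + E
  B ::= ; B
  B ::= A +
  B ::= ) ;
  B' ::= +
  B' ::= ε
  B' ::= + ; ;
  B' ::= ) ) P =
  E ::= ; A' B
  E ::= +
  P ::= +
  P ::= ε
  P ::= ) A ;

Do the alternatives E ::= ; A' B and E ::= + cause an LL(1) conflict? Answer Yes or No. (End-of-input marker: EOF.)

No

FIRST(; A' B) = { ; } and FIRST(+) = { + }.
The FIRST sets are disjoint and neither alternative is nullable — no conflict.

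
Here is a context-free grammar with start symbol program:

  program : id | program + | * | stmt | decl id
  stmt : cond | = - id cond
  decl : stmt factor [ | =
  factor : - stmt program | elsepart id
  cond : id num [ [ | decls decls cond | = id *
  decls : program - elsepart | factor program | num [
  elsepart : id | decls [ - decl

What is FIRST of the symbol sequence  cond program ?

Add FIRST(cond) = { *, -, =, id, num }; cond is not nullable, stop.

{ *, -, =, id, num }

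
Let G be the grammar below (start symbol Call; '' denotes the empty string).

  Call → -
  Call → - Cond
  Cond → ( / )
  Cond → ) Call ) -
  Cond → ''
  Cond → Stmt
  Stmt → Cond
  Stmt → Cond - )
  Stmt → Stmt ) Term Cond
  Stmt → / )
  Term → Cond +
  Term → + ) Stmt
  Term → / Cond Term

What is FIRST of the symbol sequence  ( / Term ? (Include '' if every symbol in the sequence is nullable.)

( is a terminal; add {(} and stop.

{ ( }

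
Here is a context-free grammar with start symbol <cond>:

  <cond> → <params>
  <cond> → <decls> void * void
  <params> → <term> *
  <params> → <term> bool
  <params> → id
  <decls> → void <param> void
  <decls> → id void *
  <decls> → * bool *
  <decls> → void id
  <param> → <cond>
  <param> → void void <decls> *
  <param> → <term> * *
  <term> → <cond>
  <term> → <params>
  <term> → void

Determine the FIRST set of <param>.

{ *, id, void }

From <param> → <cond>: add FIRST(<cond>) = { *, id, void }.
<param> → void void <decls> * contributes {void}.
From <param> → <term> * *: add FIRST(<term>) = { *, id, void }.
Union: FIRST(<param>) = { *, id, void }.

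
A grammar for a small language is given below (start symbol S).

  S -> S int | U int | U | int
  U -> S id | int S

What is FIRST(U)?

From U -> S id: add FIRST(S) = { int }.
U -> int S contributes {int}.
Union: FIRST(U) = { int }.

{ int }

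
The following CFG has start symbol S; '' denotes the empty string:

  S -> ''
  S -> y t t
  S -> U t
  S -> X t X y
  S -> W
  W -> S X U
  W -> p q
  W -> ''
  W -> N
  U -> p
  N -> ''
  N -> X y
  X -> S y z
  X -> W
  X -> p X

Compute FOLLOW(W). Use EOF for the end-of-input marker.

{ EOF, p, t, y }

In S -> W: W is at the end, add FOLLOW(S) = { EOF, p, t, y }.
In X -> W: W is at the end, add FOLLOW(X) = { p, t, y }.
Union: FOLLOW(W) = { EOF, p, t, y }.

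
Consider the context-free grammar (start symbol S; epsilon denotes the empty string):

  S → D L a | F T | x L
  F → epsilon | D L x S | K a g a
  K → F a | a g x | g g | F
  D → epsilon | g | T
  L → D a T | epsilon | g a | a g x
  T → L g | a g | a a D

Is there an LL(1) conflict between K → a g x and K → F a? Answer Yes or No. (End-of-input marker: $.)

Yes

FIRST(a g x) = { a } and FIRST(F a) = { a, g, x }.
Both contain a, so the two alternatives are not disjoint — LL(1) conflict.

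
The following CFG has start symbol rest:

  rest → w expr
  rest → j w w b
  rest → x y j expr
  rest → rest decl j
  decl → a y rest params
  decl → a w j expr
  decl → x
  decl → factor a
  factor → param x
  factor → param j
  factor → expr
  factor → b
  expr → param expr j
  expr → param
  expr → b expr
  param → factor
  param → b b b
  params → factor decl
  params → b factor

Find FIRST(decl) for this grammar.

decl → a y rest params contributes {a}.
decl → a w j expr contributes {a}.
decl → x contributes {x}.
From decl → factor a: add FIRST(factor) = { b }.
Union: FIRST(decl) = { a, b, x }.

{ a, b, x }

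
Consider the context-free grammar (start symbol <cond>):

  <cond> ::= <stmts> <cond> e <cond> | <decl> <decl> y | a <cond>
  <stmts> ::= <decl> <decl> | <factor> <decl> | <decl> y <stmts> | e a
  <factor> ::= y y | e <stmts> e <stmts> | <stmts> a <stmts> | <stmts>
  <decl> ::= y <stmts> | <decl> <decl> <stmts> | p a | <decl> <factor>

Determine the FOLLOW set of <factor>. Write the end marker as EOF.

{ a, e, p, y }

In <stmts> ::= <factor> <decl>: add FIRST(<decl>) = { p, y }.
In <decl> ::= <decl> <factor>: <factor> is at the end, add FOLLOW(<decl>) = { a, e, p, y }.
Union: FOLLOW(<factor>) = { a, e, p, y }.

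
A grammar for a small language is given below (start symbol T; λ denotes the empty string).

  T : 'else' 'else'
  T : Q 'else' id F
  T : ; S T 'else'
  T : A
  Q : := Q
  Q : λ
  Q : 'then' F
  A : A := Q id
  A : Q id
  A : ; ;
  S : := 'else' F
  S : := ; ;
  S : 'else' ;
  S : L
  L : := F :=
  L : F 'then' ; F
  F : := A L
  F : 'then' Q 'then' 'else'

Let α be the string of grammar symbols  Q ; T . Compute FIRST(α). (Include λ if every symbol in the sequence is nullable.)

{ 'then', :=, ; }

Add FIRST(Q)\{λ} = { 'then', := }; Q is nullable, continue.
; is a terminal; add {;} and stop.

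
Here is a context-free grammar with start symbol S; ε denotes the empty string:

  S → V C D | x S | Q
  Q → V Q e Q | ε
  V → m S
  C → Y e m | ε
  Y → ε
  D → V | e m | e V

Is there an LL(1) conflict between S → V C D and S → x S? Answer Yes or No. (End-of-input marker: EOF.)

No

FIRST(V C D) = { m } and FIRST(x S) = { x }.
The FIRST sets are disjoint and neither alternative is nullable — no conflict.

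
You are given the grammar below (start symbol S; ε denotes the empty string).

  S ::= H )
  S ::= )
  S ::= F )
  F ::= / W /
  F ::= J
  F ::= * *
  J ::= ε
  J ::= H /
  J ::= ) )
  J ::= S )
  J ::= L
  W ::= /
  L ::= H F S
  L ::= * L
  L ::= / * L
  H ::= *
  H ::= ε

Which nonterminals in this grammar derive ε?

Directly nullable (have an ε-production): J, H.
F ::= J with every symbol nullable, so F is nullable.
No other nonterminal has a production whose RHS symbols are all nullable.

{ F, H, J }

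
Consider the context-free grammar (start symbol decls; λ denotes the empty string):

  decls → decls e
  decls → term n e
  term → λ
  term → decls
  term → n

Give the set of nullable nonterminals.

{ term }

Directly nullable (have an λ-production): term.
No other nonterminal has a production whose RHS symbols are all nullable.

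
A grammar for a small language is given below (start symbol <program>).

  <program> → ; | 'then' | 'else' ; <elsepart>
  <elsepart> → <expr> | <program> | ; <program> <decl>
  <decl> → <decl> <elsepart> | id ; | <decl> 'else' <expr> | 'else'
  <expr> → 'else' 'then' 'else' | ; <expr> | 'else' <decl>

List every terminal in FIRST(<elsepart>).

{ 'else', 'then', ; }

From <elsepart> → <expr>: add FIRST(<expr>) = { 'else', ; }.
From <elsepart> → <program>: add FIRST(<program>) = { 'else', 'then', ; }.
<elsepart> → ; <program> <decl> contributes {;}.
Union: FIRST(<elsepart>) = { 'else', 'then', ; }.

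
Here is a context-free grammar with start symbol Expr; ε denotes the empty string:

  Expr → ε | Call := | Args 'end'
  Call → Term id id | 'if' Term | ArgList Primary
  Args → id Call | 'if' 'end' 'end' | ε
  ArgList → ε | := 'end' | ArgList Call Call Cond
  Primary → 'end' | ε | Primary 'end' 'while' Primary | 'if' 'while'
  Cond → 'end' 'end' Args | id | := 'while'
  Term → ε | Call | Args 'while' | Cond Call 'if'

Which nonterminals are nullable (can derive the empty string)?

{ ArgList, Args, Call, Expr, Primary, Term }

Directly nullable (have an ε-production): Expr, Args, ArgList, Primary, Term.
Call → ArgList Primary with every symbol nullable, so Call is nullable.
No other nonterminal has a production whose RHS symbols are all nullable.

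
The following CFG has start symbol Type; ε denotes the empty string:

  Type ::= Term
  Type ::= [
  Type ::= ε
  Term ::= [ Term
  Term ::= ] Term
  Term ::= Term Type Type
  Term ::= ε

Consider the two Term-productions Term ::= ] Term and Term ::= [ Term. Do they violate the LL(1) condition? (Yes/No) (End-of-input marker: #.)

No

FIRST(] Term) = { ] } and FIRST([ Term) = { [ }.
The FIRST sets are disjoint and neither alternative is nullable — no conflict.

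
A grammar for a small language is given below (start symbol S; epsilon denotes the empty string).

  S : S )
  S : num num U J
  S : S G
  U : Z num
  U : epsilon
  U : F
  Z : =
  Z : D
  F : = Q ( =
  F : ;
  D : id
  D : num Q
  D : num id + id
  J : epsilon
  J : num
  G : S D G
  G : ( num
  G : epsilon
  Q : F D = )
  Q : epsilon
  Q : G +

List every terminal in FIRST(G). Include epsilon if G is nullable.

From G : S D G: add FIRST(S) = { num }.
G : ( num contributes {(}.
G : epsilon contributes epsilon.
Union: FIRST(G) = { (, num, epsilon }.

{ (, num, epsilon }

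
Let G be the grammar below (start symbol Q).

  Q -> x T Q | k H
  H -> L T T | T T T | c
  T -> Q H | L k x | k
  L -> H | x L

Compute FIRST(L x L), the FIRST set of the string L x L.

{ c, k, x }

Add FIRST(L) = { c, k, x }; L is not nullable, stop.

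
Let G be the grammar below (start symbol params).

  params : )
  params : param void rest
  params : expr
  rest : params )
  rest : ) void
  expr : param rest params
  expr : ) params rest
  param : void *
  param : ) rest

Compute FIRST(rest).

{ ), void }

From rest : params ): add FIRST(params) = { ), void }.
rest : ) void contributes {)}.
Union: FIRST(rest) = { ), void }.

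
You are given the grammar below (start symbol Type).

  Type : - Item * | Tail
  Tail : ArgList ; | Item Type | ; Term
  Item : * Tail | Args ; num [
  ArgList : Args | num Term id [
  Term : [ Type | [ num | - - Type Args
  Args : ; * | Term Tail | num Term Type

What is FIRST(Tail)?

{ *, -, ;, [, num }

From Tail : ArgList ;: add FIRST(ArgList) = { -, ;, [, num }.
From Tail : Item Type: add FIRST(Item) = { *, -, ;, [, num }.
Tail : ; Term contributes {;}.
Union: FIRST(Tail) = { *, -, ;, [, num }.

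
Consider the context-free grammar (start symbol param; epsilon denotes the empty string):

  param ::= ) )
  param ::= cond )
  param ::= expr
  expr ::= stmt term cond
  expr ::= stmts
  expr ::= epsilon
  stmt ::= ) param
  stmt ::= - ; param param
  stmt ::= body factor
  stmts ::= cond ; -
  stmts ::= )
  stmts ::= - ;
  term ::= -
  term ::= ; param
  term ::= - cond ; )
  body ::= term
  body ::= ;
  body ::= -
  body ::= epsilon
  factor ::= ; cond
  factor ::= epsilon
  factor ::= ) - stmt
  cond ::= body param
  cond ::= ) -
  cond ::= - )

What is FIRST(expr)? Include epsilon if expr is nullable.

{ ), -, ;, epsilon }

From expr ::= stmt term cond: stmt nullable, take FIRST(stmt) ∪ FIRST(term) = { ), -, ; }.
From expr ::= stmts: add FIRST(stmts) = { ), -, ; }.
expr ::= epsilon contributes epsilon.
Union: FIRST(expr) = { ), -, ;, epsilon }.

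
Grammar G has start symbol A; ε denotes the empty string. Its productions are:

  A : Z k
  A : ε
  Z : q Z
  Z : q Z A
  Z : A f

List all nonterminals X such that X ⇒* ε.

Directly nullable (have an ε-production): A.
No other nonterminal has a production whose RHS symbols are all nullable.

{ A }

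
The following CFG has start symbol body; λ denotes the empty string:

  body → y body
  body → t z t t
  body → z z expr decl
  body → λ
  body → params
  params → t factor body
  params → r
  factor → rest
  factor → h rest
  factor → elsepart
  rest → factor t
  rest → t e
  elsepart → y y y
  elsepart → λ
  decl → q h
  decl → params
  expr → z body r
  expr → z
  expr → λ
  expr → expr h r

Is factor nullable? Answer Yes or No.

Yes

factor → elsepart and each of elsepart is nullable, so factor ⇒* λ.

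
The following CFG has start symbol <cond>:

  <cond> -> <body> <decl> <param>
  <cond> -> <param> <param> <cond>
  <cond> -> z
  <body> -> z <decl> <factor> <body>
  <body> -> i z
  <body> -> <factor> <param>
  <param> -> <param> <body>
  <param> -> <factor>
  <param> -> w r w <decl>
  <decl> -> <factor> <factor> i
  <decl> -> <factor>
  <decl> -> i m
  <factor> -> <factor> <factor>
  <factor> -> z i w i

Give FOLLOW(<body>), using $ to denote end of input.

{ $, i, w, z }

In <cond> -> <body> <decl> <param>: add FIRST(<decl> <param>) = { i, z }.
In <body> -> z <decl> <factor> <body>: <body> is at the end, add FOLLOW(<body>) = { $, i, w, z }.
In <param> -> <param> <body>: <body> is at the end, add FOLLOW(<param>) = { $, i, w, z }.
Union: FOLLOW(<body>) = { $, i, w, z }.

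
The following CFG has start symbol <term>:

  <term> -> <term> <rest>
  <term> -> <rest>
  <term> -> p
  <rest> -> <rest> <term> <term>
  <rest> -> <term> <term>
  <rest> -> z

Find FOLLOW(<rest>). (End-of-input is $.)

In <term> -> <term> <rest>: <rest> is at the end, add FOLLOW(<term>) = { $, p, z }.
In <term> -> <rest>: <rest> is at the end, add FOLLOW(<term>) = { $, p, z }.
In <rest> -> <rest> <term> <term>: add FIRST(<term> <term>) = { p, z }.
Union: FOLLOW(<rest>) = { $, p, z }.

{ $, p, z }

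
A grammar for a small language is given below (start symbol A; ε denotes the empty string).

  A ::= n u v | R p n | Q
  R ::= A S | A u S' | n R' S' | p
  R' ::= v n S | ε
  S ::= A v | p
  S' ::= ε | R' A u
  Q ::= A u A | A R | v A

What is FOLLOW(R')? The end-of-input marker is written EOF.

In R ::= n R' S': add FIRST(S')\{ε} = { n, p, v }.
  Since S' is nullable, also add FOLLOW(R) = { EOF, n, p, u, v }.
In S' ::= R' A u: add FIRST(A u) = { n, p, v }.
Union: FOLLOW(R') = { EOF, n, p, u, v }.

{ EOF, n, p, u, v }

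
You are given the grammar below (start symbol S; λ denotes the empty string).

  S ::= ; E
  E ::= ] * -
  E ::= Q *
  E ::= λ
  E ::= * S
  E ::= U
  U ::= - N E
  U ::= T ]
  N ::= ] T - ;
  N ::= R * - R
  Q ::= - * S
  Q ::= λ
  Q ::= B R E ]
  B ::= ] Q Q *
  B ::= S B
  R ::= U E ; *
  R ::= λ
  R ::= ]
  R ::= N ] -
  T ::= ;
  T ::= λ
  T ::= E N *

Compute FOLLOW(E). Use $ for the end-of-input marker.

{ $, *, -, ;, ] }

In S ::= ; E: E is at the end, add FOLLOW(S) = { $, *, -, ;, ] }.
In U ::= - N E: E is at the end, add FOLLOW(U) = { $, *, -, ;, ] }.
In Q ::= B R E ]: add FIRST(]) = { ] }.
In R ::= U E ; *: add FIRST(; *) = { ; }.
In T ::= E N *: add FIRST(N *) = { *, -, ;, ] }.
Union: FOLLOW(E) = { $, *, -, ;, ] }.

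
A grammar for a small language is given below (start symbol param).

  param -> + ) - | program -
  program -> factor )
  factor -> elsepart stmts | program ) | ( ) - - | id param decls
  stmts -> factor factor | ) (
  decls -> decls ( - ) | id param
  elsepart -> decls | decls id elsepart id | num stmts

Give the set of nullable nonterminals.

{ } (none)

No nonterminal has an empty production or an RHS whose symbols are all nullable.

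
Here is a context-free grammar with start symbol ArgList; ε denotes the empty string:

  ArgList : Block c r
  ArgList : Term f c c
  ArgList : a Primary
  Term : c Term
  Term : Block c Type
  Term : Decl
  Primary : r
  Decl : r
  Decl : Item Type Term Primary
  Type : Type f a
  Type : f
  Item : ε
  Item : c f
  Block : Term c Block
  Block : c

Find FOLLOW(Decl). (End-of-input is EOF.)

{ c, f, r }

In Term : Decl: Decl is at the end, add FOLLOW(Term) = { c, f, r }.
Union: FOLLOW(Decl) = { c, f, r }.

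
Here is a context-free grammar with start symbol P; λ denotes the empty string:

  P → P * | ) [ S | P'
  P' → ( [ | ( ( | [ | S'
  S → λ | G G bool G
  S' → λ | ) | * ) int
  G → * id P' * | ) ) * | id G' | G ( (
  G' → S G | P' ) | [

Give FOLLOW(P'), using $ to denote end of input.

In P → P': P' is at the end, add FOLLOW(P) = { $, * }.
In G → * id P' *: add FIRST(*) = { * }.
In G' → P' ): add FIRST()) = { ) }.
Union: FOLLOW(P') = { $, ), * }.

{ $, ), * }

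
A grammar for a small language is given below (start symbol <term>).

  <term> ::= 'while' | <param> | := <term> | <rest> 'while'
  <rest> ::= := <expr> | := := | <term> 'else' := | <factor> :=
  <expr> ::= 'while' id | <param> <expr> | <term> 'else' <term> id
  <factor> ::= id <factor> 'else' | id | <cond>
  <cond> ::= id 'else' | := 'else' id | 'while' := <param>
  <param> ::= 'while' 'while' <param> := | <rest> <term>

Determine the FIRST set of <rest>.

<rest> ::= := <expr> contributes {:=}.
<rest> ::= := := contributes {:=}.
From <rest> ::= <term> 'else' :=: add FIRST(<term>) = { 'while', :=, id }.
From <rest> ::= <factor> :=: add FIRST(<factor>) = { 'while', :=, id }.
Union: FIRST(<rest>) = { 'while', :=, id }.

{ 'while', :=, id }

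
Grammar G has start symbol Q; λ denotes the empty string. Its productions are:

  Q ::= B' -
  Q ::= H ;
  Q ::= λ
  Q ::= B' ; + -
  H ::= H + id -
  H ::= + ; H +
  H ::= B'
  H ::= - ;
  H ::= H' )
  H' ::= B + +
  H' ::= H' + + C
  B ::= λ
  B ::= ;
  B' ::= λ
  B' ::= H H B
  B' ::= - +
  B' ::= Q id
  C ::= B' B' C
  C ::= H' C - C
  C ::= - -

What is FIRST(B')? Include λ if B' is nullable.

B' ::= λ contributes λ.
From B' ::= H H B: H, H, B nullable, take FIRST(H) ∪ FIRST(H) ∪ FIRST(B) = { +, -, ;, id }; also λ since the whole RHS is nullable.
B' ::= - + contributes {-}.
From B' ::= Q id: Q nullable, take FIRST(Q) ∪ {id} = { +, -, ;, id }.
Union: FIRST(B') = { +, -, ;, id, λ }.

{ +, -, ;, id, λ }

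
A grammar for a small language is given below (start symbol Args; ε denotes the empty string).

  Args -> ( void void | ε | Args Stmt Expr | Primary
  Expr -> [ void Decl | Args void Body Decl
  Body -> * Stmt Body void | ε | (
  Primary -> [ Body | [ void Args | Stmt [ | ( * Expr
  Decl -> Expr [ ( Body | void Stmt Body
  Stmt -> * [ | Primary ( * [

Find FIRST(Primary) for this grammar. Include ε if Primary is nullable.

Primary -> [ Body contributes {[}.
Primary -> [ void Args contributes {[}.
From Primary -> Stmt [: add FIRST(Stmt) = { (, *, [ }.
Primary -> ( * Expr contributes {(}.
Union: FIRST(Primary) = { (, *, [ }.

{ (, *, [ }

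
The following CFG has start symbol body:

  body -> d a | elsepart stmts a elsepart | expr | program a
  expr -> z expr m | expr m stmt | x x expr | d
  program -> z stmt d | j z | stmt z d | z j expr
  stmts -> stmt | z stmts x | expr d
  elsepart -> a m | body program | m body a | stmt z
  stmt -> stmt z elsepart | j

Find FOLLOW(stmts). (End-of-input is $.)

In body -> elsepart stmts a elsepart: add FIRST(a elsepart) = { a }.
In stmts -> z stmts x: add FIRST(x) = { x }.
Union: FOLLOW(stmts) = { a, x }.

{ a, x }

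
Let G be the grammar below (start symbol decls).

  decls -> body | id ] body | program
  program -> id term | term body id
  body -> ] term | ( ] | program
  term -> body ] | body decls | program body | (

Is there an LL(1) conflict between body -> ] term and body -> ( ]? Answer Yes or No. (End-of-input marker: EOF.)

No

FIRST(] term) = { ] } and FIRST(( ]) = { ( }.
The FIRST sets are disjoint and neither alternative is nullable — no conflict.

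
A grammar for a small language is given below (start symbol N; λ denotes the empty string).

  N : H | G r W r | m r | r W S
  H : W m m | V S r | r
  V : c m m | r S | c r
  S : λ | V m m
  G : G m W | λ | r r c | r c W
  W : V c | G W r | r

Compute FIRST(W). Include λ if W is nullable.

{ c, m, r }

From W : V c: add FIRST(V) = { c, r }.
From W : G W r: G nullable, take FIRST(G) ∪ FIRST(W) = { c, m, r }.
W : r contributes {r}.
Union: FIRST(W) = { c, m, r }.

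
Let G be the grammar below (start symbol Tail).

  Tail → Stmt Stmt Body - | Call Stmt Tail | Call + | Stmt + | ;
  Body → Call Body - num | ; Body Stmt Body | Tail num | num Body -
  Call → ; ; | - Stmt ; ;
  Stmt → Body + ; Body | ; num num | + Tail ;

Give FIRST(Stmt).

{ +, -, ;, num }

From Stmt → Body + ; Body: add FIRST(Body) = { +, -, ;, num }.
Stmt → ; num num contributes {;}.
Stmt → + Tail ; contributes {+}.
Union: FIRST(Stmt) = { +, -, ;, num }.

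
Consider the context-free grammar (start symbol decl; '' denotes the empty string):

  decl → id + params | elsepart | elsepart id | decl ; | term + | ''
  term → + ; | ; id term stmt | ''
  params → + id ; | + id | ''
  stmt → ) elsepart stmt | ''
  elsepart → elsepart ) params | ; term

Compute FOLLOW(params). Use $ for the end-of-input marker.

{ $, ), +, ;, id }

In decl → id + params: params is at the end, add FOLLOW(decl) = { $, ; }.
In elsepart → elsepart ) params: params is at the end, add FOLLOW(elsepart) = { $, ), +, ;, id }.
Union: FOLLOW(params) = { $, ), +, ;, id }.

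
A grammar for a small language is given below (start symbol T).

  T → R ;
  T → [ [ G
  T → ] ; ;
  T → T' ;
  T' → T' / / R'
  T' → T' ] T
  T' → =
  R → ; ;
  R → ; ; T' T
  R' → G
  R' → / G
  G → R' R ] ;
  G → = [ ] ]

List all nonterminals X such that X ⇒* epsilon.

No nonterminal has an empty production or an RHS whose symbols are all nullable.

{ } (none)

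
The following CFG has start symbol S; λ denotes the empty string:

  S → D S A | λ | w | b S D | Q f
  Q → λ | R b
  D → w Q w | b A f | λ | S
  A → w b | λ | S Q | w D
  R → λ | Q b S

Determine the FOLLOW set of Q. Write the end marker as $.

In S → Q f: add FIRST(f) = { f }.
In D → w Q w: add FIRST(w) = { w }.
In A → S Q: Q is at the end, add FOLLOW(A) = { $, b, f, w }.
In R → Q b S: add FIRST(b S) = { b }.
Union: FOLLOW(Q) = { $, b, f, w }.

{ $, b, f, w }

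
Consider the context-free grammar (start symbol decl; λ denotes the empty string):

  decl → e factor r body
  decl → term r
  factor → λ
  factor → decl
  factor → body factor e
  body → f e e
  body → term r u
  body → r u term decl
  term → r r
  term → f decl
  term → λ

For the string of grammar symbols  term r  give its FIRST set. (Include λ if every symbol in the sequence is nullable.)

{ f, r }

Add FIRST(term)\{λ} = { f, r }; term is nullable, continue.
r is a terminal; add {r} and stop.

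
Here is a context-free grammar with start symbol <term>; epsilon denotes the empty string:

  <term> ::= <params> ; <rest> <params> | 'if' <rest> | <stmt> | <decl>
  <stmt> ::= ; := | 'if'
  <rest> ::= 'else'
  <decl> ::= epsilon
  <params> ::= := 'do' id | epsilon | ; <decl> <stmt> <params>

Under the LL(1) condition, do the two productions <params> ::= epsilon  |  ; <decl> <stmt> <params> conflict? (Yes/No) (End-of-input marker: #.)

Yes

FIRST(epsilon) = { epsilon } and FIRST(; <decl> <stmt> <params>) = { ; }.
The first alternative is nullable and FOLLOW(<params>) = { #, ; } shares ; with FIRST of the second — conflict.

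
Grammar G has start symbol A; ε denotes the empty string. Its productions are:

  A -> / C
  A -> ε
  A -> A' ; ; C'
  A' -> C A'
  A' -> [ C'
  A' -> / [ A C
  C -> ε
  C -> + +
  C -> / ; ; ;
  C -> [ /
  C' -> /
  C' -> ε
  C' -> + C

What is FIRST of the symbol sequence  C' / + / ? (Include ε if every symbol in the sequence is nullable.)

Add FIRST(C')\{ε} = { +, / }; C' is nullable, continue.
/ is a terminal; add {/} and stop.

{ +, / }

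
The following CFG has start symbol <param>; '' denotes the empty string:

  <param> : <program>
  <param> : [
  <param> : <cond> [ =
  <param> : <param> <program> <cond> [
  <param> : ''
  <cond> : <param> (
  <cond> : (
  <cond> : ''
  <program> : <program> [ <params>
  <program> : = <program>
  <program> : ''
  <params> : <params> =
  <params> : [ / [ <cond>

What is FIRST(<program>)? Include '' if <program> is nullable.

From <program> : <program> [ <params>: <program> nullable, take FIRST(<program>) ∪ {[} = { =, [ }.
<program> : = <program> contributes {=}.
<program> : '' contributes ''.
Union: FIRST(<program>) = { =, [, '' }.

{ =, [, '' }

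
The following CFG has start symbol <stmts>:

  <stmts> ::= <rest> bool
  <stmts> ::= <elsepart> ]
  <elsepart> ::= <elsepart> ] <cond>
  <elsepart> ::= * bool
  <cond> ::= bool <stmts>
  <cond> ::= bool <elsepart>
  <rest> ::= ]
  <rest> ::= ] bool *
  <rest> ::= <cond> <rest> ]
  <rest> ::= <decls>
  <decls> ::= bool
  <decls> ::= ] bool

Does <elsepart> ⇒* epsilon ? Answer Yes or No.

No

No nonterminal in this grammar is nullable.
No production of <elsepart> has an RHS whose symbols are all nullable, so <elsepart> is not nullable.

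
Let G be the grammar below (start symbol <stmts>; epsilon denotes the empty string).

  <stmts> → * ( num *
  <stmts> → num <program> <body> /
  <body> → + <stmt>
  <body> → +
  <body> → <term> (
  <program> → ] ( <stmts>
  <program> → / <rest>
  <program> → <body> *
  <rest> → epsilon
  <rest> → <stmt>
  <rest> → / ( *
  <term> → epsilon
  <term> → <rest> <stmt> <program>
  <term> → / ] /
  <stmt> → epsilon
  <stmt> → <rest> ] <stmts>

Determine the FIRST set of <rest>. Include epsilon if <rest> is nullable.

{ /, ], epsilon }

<rest> → epsilon contributes epsilon.
From <rest> → <stmt>: add FIRST(<stmt>) = { /, ], epsilon } (including epsilon since <stmt> is nullable).
<rest> → / ( * contributes {/}.
Union: FIRST(<rest>) = { /, ], epsilon }.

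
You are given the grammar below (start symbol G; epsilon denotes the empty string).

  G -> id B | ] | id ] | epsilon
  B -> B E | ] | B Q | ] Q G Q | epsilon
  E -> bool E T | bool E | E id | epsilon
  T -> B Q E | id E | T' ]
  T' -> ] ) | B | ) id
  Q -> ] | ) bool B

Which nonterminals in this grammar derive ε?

{ B, E, G, T' }

Directly nullable (have an epsilon-production): G, B, E.
T' -> B with every symbol nullable, so T' is nullable.
No other nonterminal has a production whose RHS symbols are all nullable.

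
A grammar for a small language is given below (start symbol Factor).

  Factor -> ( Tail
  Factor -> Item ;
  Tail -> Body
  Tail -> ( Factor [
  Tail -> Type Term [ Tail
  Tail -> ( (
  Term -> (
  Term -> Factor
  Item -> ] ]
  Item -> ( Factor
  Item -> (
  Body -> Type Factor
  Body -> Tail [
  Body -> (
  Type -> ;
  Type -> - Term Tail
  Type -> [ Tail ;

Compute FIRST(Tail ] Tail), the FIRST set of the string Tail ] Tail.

Add FIRST(Tail) = { (, -, ;, [ }; Tail is not nullable, stop.

{ (, -, ;, [ }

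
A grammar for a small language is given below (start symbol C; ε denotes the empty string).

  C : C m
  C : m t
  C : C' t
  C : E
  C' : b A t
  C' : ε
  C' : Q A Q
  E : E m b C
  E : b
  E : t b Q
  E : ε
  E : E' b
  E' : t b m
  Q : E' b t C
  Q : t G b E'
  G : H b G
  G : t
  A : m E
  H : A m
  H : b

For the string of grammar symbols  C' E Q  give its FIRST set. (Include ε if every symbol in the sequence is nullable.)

Add FIRST(C')\{ε} = { b, t }; C' is nullable, continue.
Add FIRST(E)\{ε} = { b, m, t }; E is nullable, continue.
Add FIRST(Q) = { t }; Q is not nullable, stop.

{ b, m, t }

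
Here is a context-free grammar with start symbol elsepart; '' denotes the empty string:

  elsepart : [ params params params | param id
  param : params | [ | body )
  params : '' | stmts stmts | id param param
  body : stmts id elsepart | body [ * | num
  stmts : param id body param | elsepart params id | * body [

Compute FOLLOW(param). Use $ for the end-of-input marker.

{ $, ), *, [, id, num }

In elsepart : param id: add FIRST(id) = { id }.
In params : id param param: add FIRST(param)\{''} = { *, [, id, num }.
  Since param is nullable, also add FOLLOW(params) = { $, ), *, [, id, num }.
In params : id param param: param is at the end, add FOLLOW(params) = { $, ), *, [, id, num }.
In stmts : param id body param: add FIRST(id body param) = { id }.
In stmts : param id body param: param is at the end, add FOLLOW(stmts) = { $, ), *, [, id, num }.
Union: FOLLOW(param) = { $, ), *, [, id, num }.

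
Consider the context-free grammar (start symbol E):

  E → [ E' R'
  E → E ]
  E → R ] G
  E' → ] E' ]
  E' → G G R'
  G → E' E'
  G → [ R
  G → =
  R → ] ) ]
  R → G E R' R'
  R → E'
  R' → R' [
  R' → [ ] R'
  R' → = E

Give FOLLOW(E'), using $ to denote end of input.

{ $, =, [, ] }

In E → [ E' R': add FIRST(R') = { =, [ }.
In E' → ] E' ]: add FIRST(]) = { ] }.
In G → E' E': add FIRST(E') = { =, [, ] }.
In G → E' E': E' is at the end, add FOLLOW(G) = { $, =, [, ] }.
In R → E': E' is at the end, add FOLLOW(R) = { $, =, [, ] }.
Union: FOLLOW(E') = { $, =, [, ] }.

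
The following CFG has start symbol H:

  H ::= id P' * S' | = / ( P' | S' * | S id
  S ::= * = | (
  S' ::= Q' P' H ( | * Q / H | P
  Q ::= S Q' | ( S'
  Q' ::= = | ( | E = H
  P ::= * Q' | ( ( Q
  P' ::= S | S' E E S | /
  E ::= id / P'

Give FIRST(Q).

{ (, * }

From Q ::= S Q': add FIRST(S) = { (, * }.
Q ::= ( S' contributes {(}.
Union: FIRST(Q) = { (, * }.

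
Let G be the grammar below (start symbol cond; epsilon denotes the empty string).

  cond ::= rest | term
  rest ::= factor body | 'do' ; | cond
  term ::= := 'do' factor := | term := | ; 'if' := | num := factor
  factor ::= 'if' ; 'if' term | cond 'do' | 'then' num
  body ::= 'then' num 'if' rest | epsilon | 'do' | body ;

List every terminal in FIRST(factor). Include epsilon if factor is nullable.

factor ::= 'if' ; 'if' term contributes {'if'}.
From factor ::= cond 'do': add FIRST(cond) = { 'do', 'if', 'then', :=, ;, num }.
factor ::= 'then' num contributes {'then'}.
Union: FIRST(factor) = { 'do', 'if', 'then', :=, ;, num }.

{ 'do', 'if', 'then', :=, ;, num }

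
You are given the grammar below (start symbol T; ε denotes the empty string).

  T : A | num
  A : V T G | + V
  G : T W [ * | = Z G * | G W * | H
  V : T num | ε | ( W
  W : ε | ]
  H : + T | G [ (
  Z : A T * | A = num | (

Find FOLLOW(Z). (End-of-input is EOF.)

In G : = Z G *: add FIRST(G *) = { (, +, =, num }.
Union: FOLLOW(Z) = { (, +, =, num }.

{ (, +, =, num }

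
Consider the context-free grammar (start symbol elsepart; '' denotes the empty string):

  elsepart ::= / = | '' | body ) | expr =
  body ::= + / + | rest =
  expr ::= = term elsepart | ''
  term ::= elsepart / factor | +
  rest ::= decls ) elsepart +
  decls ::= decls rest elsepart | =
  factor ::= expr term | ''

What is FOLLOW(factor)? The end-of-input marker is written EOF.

{ +, /, = }

In term ::= elsepart / factor: factor is at the end, add FOLLOW(term) = { +, /, = }.
Union: FOLLOW(factor) = { +, /, = }.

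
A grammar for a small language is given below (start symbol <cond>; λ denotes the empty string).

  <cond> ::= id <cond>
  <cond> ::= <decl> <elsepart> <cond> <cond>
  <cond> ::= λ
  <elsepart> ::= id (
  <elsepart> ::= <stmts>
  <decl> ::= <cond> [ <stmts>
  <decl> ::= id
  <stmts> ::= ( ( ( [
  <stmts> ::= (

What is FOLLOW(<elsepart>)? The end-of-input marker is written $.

{ $, [, id }

In <cond> ::= <decl> <elsepart> <cond> <cond>: add FIRST(<cond> <cond>)\{λ} = { [, id }.
  Since <cond> <cond> is nullable, also add FOLLOW(<cond>) = { $, [, id }.
Union: FOLLOW(<elsepart>) = { $, [, id }.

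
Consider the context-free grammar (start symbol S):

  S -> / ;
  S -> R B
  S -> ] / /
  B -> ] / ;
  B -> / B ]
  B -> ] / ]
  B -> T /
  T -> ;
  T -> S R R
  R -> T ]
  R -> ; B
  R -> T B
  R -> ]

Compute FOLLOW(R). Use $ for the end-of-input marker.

{ /, ;, ] }

In S -> R B: add FIRST(B) = { /, ;, ] }.
In T -> S R R: add FIRST(R) = { /, ;, ] }.
In T -> S R R: R is at the end, add FOLLOW(T) = { /, ;, ] }.
Union: FOLLOW(R) = { /, ;, ] }.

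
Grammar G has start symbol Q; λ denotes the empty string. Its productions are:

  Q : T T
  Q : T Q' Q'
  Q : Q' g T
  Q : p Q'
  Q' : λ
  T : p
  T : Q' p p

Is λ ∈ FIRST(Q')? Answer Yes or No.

Q' has an λ-production, so Q' ⇒ λ.

Yes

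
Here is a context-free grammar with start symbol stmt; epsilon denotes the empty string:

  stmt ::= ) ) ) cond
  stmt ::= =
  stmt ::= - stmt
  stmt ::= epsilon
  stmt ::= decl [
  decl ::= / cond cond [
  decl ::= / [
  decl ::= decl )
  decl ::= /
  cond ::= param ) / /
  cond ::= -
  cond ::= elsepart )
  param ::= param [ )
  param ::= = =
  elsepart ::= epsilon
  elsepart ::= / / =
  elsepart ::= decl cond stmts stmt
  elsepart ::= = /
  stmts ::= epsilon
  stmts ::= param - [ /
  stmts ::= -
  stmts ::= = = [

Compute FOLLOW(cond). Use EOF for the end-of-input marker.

{ EOF, ), -, /, =, [ }

In stmt ::= ) ) ) cond: cond is at the end, add FOLLOW(stmt) = { EOF, ) }.
In decl ::= / cond cond [: add FIRST(cond [) = { ), -, /, = }.
In decl ::= / cond cond [: add FIRST([) = { [ }.
In elsepart ::= decl cond stmts stmt: add FIRST(stmts stmt)\{epsilon} = { ), -, /, = }.
  Since stmts stmt is nullable, also add FOLLOW(elsepart) = { ) }.
Union: FOLLOW(cond) = { EOF, ), -, /, =, [ }.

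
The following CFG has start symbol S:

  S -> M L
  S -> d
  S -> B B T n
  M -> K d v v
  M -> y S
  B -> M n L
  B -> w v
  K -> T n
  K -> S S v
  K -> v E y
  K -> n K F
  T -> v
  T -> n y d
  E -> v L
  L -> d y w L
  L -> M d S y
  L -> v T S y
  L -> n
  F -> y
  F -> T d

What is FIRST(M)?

From M -> K d v v: add FIRST(K) = { d, n, v, w, y }.
M -> y S contributes {y}.
Union: FIRST(M) = { d, n, v, w, y }.

{ d, n, v, w, y }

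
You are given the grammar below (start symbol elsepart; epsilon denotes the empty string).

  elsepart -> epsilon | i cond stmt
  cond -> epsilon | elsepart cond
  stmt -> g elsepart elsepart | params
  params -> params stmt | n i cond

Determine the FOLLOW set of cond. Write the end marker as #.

{ #, g, i, n }

In elsepart -> i cond stmt: add FIRST(stmt) = { g, n }.
In cond -> elsepart cond: cond is at the end, add FOLLOW(cond) = { #, g, i, n }.
In params -> n i cond: cond is at the end, add FOLLOW(params) = { #, g, i, n }.
Union: FOLLOW(cond) = { #, g, i, n }.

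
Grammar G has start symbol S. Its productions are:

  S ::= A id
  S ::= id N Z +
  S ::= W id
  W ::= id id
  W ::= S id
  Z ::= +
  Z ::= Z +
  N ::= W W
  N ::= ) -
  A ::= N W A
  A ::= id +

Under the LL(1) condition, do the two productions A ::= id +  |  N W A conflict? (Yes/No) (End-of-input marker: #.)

FIRST(id +) = { id } and FIRST(N W A) = { ), id }.
Both contain id, so the two alternatives are not disjoint — LL(1) conflict.

Yes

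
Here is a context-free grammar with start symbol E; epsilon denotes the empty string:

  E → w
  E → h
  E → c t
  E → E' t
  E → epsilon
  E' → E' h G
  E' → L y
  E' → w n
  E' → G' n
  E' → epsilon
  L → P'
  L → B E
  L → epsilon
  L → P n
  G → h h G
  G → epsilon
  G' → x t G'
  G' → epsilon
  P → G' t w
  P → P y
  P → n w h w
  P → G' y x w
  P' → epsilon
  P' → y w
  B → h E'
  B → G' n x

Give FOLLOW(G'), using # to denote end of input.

{ n, t, y }

In E' → G' n: add FIRST(n) = { n }.
In G' → x t G': G' is at the end, add FOLLOW(G') = { n, t, y }.
In P → G' t w: add FIRST(t w) = { t }.
In P → G' y x w: add FIRST(y x w) = { y }.
In B → G' n x: add FIRST(n x) = { n }.
Union: FOLLOW(G') = { n, t, y }.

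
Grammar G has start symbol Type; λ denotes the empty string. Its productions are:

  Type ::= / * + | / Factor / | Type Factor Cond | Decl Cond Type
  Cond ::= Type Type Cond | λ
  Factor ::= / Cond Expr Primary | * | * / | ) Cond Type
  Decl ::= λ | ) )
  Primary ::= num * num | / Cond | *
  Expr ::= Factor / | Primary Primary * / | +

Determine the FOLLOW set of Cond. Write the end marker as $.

In Type ::= Type Factor Cond: Cond is at the end, add FOLLOW(Type) = { $, ), *, +, /, num }.
In Type ::= Decl Cond Type: add FIRST(Type) = { ), / }.
In Cond ::= Type Type Cond: Cond is at the end, add FOLLOW(Cond) = { $, ), *, +, /, num }.
In Factor ::= / Cond Expr Primary: add FIRST(Expr Primary) = { ), *, +, /, num }.
In Factor ::= ) Cond Type: add FIRST(Type) = { ), / }.
In Primary ::= / Cond: Cond is at the end, add FOLLOW(Primary) = { $, ), *, +, /, num }.
Union: FOLLOW(Cond) = { $, ), *, +, /, num }.

{ $, ), *, +, /, num }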